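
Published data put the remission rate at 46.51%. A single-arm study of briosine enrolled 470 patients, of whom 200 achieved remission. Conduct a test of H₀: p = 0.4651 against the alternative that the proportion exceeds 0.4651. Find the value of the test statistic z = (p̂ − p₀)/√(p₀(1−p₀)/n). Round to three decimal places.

p̂ = 200/470 ≈ 0.42553.
Standard error under H₀: √(0.4651×0.5349/470) = 0.02301.
z = (0.42553 − 0.4651)/0.02301 = -0.03957/0.02301 = -1.720.
p-value = P(Z > -1.720) ≈ 0.9573.

z = -1.720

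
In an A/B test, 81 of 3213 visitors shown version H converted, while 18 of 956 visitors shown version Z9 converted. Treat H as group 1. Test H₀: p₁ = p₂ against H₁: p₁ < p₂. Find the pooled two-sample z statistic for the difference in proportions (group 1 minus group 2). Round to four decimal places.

z = 1.1377

p̂₁ = 81/3213 = 0.0252101, p̂₂ = 18/956 = 0.0188285.
Pooled p̂ = (81+18)/(3213+956) = 99/4169 = 0.0237467.
SE = √(p̂(1−p̂)(1/n₁+1/n₂)) = √(0.0237467·0.9762533·0.00135726) = √(3.14651e-05) = 0.0056094.
z = (0.0252101 − 0.0188285)/0.0056094 = 0.0063816/0.0056094 = 1.1377.
p-value = P(Z < 1.138) ≈ 0.8724.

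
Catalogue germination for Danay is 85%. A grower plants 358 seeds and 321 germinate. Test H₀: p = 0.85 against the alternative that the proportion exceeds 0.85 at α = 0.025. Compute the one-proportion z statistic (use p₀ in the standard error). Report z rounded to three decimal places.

p̂ = 321/358 ≈ 0.89665.
SE = √(p₀(1−p₀)/n) = √(0.1275/358) = 0.01887.
z = (0.89665 − 0.85)/0.01887 = 0.04665/0.01887 = 2.472.
p-value = P(Z > 2.472) ≈ 0.0067. With α = 0.025, reject H₀.

z = 2.472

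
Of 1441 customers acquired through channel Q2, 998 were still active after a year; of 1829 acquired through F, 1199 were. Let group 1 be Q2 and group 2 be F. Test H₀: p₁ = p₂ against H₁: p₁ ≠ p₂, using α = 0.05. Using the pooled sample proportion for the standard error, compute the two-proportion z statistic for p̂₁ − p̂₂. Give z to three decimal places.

z = 2.239

p̂₁ = 998/1441 ≈ 0.692575, p̂₂ = 1199/1829 ≈ 0.655549.
Pooled p̂ = (998+1199)/(1441+1829) = 2197/3270 = 0.671865.
SE = √(p̂(1−p̂)(1/n₁+1/n₂)) = √(0.671865·0.328135·0.00124071) = √(0.00027353) = 0.016539.
z = (0.692575 − 0.655549)/0.016539 = 0.037026/0.016539 = 2.239.
Two-sided p-value ≈ 2·Φ(−2.239) = 0.0252. With α = 0.05, reject H₀.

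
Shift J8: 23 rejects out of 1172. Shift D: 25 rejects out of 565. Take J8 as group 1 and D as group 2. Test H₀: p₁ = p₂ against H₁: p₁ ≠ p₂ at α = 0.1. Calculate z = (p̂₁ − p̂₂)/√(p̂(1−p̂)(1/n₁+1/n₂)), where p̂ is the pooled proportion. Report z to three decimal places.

z = -2.933

p̂₁ = 23/1172 ≈ 0.019625, p̂₂ = 25/565 ≈ 0.044248.
Pooled p̂ = (23+25)/(1172+565) = 48/1737 = 0.027634.
SE = √(p̂(1−p̂)(1/n₁+1/n₂)) = √(0.027634·0.972366·0.00262315) = √(7.04847e-05) = 0.008396.
z = (0.019625 − 0.044248)/0.008396 = -0.024623/0.008396 = -2.933.
Two-sided p-value ≈ 2·Φ(−2.933) = 0.0034. With α = 0.1, reject H₀.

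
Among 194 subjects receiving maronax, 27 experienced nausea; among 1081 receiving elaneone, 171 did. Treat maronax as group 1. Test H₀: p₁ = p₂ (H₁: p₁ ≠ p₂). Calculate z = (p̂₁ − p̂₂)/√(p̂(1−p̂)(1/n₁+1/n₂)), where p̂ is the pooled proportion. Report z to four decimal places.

z = -0.6732

p̂₁ = 27/194 ≈ 0.139175, p̂₂ = 171/1081 ≈ 0.158187.
Pooled p̂ = (27+171)/(194+1081) = 198/1275 = 0.155294.
SE = √(0.131178 × 0.00607971) = 0.028240.
z = (0.139175 − 0.158187)/0.028240 = -0.019012/0.028240 = -0.6732.
p-value = 2·P(Z > 0.673) ≈ 0.5008.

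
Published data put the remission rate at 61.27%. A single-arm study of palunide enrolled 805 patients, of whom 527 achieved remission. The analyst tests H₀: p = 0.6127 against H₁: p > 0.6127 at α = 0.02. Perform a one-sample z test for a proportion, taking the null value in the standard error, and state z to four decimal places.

z = 2.4438

p̂ = 527/805 ≈ 0.654658.
Standard error under H₀: √(0.6127×0.3873/805) = 0.017169.
z = (0.654658 − 0.6127)/0.017169 = 0.041958/0.017169 = 2.4438.
p-value = P(Z > 2.444) ≈ 0.0073, so at α = 0.02 we reject H₀.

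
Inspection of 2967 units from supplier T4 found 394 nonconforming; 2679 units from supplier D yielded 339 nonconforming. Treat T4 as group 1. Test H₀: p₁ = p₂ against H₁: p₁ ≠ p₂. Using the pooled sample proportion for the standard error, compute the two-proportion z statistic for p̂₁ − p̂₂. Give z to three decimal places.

p̂₁ = 394/2967 ≈ 0.13279, p̂₂ = 339/2679 ≈ 0.12654.
Pooled p̂ = (394+339)/(2967+2679) = 733/5646 = 0.12983.
SE = √(0.112972 × 0.000710314) = 0.00896.
z = (0.13279 − 0.12654)/0.00896 = 0.00625/0.00896 = 0.698.

z = 0.698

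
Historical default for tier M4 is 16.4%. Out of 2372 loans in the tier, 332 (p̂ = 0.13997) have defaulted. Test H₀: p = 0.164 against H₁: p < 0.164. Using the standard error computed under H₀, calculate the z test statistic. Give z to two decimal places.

z = -3.16

p̂ = 332/2372 ≈ 0.1400.
Under H₀, SE = √(0.164·0.836/2372) = √(5.7801e-05) = 0.0076.
z = (0.1400 − 0.164)/0.0076 = -0.0240/0.0076 = -3.16.
p-value = P(Z < -3.161) ≈ 0.0008.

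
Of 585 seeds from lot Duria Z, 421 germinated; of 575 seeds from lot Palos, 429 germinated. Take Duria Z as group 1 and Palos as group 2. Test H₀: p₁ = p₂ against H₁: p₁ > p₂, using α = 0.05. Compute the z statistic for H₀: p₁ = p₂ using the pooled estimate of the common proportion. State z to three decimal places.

p̂₁ = 421/585 = 0.71966, p̂₂ = 429/575 = 0.74609.
Pooled p̂ = (421+429)/(585+575) = 850/1160 = 0.73276.
SE = √(p̂(1−p̂)(1/n₁+1/n₂)) = √(0.73276·0.26724·0.00344853) = √(0.000675303) = 0.02599.
z = (0.71966 − 0.74609)/0.02599 = -0.02643/0.02599 = -1.017.
p-value = P(Z > -1.017) ≈ 0.8454. With α = 0.05, fail to reject H₀.

z = -1.017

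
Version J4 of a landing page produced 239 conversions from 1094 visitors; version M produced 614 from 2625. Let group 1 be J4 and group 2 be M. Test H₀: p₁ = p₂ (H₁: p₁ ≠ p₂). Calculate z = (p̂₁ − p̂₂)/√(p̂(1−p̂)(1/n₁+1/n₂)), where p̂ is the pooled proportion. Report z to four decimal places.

p̂₁ = 239/1094 ≈ 0.2184644, p̂₂ = 614/2625 ≈ 0.2339048.
Pooled p̂ = (239+614)/(1094+2625) = 853/3719 = 0.2293627.
SE = √(0.176755 × 0.00129503) = 0.0151296.
z = (0.2184644 − 0.2339048)/0.0151296 = -0.0154404/0.0151296 = -1.0205.
p-value = 2·P(Z > 1.021) ≈ 0.3075.

z = -1.0205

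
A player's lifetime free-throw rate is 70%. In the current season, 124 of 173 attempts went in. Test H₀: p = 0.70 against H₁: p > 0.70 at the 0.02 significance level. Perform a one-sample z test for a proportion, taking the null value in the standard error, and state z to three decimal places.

z = 0.481

p̂ = 124/173 ≈ 0.71676.
Under H₀, SE = √(0.7·0.3/173) = √(0.00121387) = 0.03484.
z = (0.71676 − 0.7)/0.03484 = 0.01676/0.03484 = 0.481.
p-value = P(Z > 0.481) ≈ 0.3152. With α = 0.02, fail to reject H₀.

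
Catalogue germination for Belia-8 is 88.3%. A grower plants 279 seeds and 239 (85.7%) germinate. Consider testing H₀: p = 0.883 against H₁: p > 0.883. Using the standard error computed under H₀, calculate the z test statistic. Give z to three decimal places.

z = -1.370

p̂ = 239/279 = 0.856631.
Standard error under H₀: √(0.883×0.117/279) = 0.019243.
z = (0.856631 − 0.883)/0.019243 = -0.026369/0.019243 = -1.370.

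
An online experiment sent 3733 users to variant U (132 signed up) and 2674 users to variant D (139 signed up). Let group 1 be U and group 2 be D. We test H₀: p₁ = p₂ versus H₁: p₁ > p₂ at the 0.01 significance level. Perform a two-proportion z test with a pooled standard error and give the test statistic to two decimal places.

z = -3.26

p̂₁ = 132/3733 = 0.03536, p̂₂ = 139/2674 = 0.05198.
Pooled p̂ = (132+139)/(3733+2674) = 271/6407 = 0.04230.
SE = √(p̂(1−p̂)(1/n₁+1/n₂)) = √(0.04230·0.95770·0.000641853) = √(2.60004e-05) = 0.00510.
z = (0.03536 − 0.05198)/0.00510 = -0.01662/0.00510 = -3.26.
p-value = P(Z > -3.260) ≈ 0.9994, so at α = 0.01 we fail to reject H₀.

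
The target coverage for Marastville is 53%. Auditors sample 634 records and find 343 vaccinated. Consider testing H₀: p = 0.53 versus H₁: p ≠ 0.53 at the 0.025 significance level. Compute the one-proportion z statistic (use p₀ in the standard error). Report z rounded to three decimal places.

z = 0.555

p̂ = 343/634 = 0.54101.
Under H₀, SE = √(0.53·0.47/634) = √(0.000392902) = 0.01982.
z = (0.54101 − 0.53)/0.01982 = 0.01101/0.01982 = 0.555.
Two-sided p-value ≈ 2·Φ(−0.555) = 0.5786, so at α = 0.025 we fail to reject H₀.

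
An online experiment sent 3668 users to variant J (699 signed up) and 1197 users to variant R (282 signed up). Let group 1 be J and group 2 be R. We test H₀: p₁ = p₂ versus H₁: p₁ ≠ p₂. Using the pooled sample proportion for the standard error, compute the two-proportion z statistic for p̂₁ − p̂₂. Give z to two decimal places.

z = -3.37

p̂₁ = 699/3668 ≈ 0.19057, p̂₂ = 282/1197 ≈ 0.23559.
Pooled p̂ = (699+282)/(3668+1197) = 981/4865 = 0.20164.
SE = √(0.160984 × 0.00110805) = 0.01336.
z = (0.19057 − 0.23559)/0.01336 = -0.04502/0.01336 = -3.37.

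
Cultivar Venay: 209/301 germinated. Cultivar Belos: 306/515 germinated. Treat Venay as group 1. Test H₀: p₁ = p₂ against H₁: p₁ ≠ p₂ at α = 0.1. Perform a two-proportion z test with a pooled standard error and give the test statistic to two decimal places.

p̂₁ = 209/301 ≈ 0.6944, p̂₂ = 306/515 ≈ 0.5942.
Pooled p̂ = (209+306)/(301+515) = 515/816 = 0.6311.
SE = √(0.232806 × 0.00526401) = 0.0350.
z = (0.6944 − 0.5942)/0.0350 = 0.1002/0.0350 = 2.86.
p-value = 2·P(Z > 2.862) ≈ 0.0042; since p < α = 0.1, reject H₀.

z = 2.86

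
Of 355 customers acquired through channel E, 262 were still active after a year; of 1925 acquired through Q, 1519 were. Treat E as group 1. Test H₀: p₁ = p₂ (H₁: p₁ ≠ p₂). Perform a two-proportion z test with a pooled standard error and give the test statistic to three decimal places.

p̂₁ = 262/355 ≈ 0.73803, p̂₂ = 1519/1925 ≈ 0.78909.
Pooled p̂ = (262+1519)/(355+1925) = 1781/2280 = 0.78114.
SE = √(p̂(1−p̂)(1/n₁+1/n₂)) = √(0.78114·0.21886·0.00333638) = √(0.000570388) = 0.02388.
z = (0.73803 − 0.78909)/0.02388 = -0.05106/0.02388 = -2.138.
Two-sided p-value ≈ 2·Φ(−2.138) = 0.0325.

z = -2.138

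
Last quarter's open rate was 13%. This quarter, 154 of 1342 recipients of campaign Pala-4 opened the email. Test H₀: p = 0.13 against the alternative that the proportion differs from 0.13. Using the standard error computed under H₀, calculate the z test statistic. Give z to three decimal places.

p̂ = 154/1342 = 0.11475.
Standard error under H₀: √(0.13×0.87/1342) = 0.00918.
z = (0.11475 − 0.13)/0.00918 = -0.01525/0.00918 = -1.661.

z = -1.661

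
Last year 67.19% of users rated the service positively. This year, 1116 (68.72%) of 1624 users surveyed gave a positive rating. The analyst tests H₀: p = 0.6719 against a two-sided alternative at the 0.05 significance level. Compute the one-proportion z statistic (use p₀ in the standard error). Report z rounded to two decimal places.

p̂ = 1116/1624 ≈ 0.6872.
Standard error under H₀: √(0.6719×0.3281/1624) = 0.0117.
z = (0.6872 − 0.6719)/0.0117 = 0.0153/0.0117 = 1.31.
p-value = 2·P(Z > 1.313) ≈ 0.1893. With α = 0.05, fail to reject H₀.

z = 1.31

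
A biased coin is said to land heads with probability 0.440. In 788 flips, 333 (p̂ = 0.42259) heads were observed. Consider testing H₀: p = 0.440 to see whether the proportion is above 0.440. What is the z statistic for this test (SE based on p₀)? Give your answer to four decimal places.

p̂ = 333/788 ≈ 0.422589.
Under H₀, SE = √(0.44·0.56/788) = √(0.00031269) = 0.017683.
z = (0.422589 − 0.44)/0.017683 = -0.017411/0.017683 = -0.9846.
p-value = P(Z > -0.985) ≈ 0.8376.

z = -0.9846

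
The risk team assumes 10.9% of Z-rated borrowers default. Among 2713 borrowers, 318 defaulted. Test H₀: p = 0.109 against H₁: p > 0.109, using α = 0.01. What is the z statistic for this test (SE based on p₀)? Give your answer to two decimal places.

z = 1.37

p̂ = 318/2713 = 0.1172.
Under H₀, SE = √(0.109·0.891/2713) = √(3.57976e-05) = 0.0060.
z = (0.1172 − 0.109)/0.0060 = 0.0082/0.0060 = 1.37.
p-value = P(Z > 1.373) ≈ 0.0849; since p > α = 0.01, fail to reject H₀.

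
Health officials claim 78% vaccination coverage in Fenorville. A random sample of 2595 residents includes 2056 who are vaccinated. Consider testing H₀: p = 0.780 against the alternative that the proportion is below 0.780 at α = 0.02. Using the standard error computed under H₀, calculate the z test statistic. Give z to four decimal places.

p̂ = 2056/2595 ≈ 0.792293.
Under H₀, SE = √(0.78·0.22/2595) = √(6.61272e-05) = 0.008132.
z = (0.792293 − 0.78)/0.008132 = 0.012293/0.008132 = 1.5117.
p-value = P(Z < 1.512) ≈ 0.9347, so at α = 0.02 we fail to reject H₀.

z = 1.5117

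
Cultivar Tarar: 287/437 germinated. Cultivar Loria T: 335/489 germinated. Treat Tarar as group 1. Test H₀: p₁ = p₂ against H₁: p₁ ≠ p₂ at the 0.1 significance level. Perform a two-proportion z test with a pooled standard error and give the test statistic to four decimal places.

p̂₁ = 287/437 = 0.656751, p̂₂ = 335/489 = 0.685072.
Pooled p̂ = (287+335)/(437+489) = 622/926 = 0.671706.
SE = √(p̂(1−p̂)(1/n₁+1/n₂)) = √(0.671706·0.328294·0.00433332) = √(0.00095557) = 0.030912.
z = (0.656751 − 0.685072)/0.030912 = -0.028321/0.030912 = -0.9162.
p-value = 2·P(Z > 0.916) ≈ 0.3596; since p > α = 0.1, fail to reject H₀.

z = -0.9162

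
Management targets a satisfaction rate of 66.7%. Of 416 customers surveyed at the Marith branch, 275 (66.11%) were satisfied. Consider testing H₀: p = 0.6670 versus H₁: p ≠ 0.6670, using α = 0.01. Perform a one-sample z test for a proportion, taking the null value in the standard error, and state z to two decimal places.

z = -0.26

p̂ = 275/416 ≈ 0.6611.
Under H₀, SE = √(0.667·0.333/416) = √(0.000533921) = 0.0231.
z = (0.6611 − 0.667)/0.0231 = -0.0059/0.0231 = -0.26.
Two-sided p-value ≈ 2·Φ(−0.257) = 0.7970. With α = 0.01, fail to reject H₀.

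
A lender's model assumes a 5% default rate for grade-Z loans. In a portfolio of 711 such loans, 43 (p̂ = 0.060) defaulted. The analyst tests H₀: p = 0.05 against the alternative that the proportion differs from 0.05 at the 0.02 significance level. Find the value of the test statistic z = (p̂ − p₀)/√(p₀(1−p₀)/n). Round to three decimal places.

z = 1.282

p̂ = 43/711 = 0.060478.
Under H₀, SE = √(0.05·0.95/711) = √(6.68073e-05) = 0.008174.
z = (0.060478 − 0.05)/0.008174 = 0.010478/0.008174 = 1.282.
Two-sided p-value ≈ 2·Φ(−1.282) = 0.1999; since p > α = 0.02, fail to reject H₀.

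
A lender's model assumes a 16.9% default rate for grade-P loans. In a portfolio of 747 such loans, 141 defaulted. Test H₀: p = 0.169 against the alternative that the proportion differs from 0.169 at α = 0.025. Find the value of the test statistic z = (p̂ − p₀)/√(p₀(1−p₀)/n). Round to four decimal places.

z = 1.4408

p̂ = 141/747 ≈ 0.188755.
SE = √(p₀(1−p₀)/n) = √(0.14044/747) = 0.013711.
z = (0.188755 − 0.169)/0.013711 = 0.019755/0.013711 = 1.4408.
p-value = 2·P(Z > 1.441) ≈ 0.1497; since p > α = 0.025, fail to reject H₀.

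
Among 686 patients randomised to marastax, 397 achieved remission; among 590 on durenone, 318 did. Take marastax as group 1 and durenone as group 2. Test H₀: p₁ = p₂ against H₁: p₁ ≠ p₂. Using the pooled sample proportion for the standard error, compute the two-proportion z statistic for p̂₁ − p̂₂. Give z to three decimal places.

p̂₁ = 397/686 ≈ 0.57872, p̂₂ = 318/590 ≈ 0.53898.
Pooled p̂ = (397+318)/(686+590) = 715/1276 = 0.56034.
SE = √(p̂(1−p̂)(1/n₁+1/n₂)) = √(0.56034·0.43966·0.00315264) = √(0.00077668) = 0.02787.
z = (0.57872 − 0.53898)/0.02787 = 0.03974/0.02787 = 1.426.
p-value = 2·P(Z > 1.426) ≈ 0.1539.

z = 1.426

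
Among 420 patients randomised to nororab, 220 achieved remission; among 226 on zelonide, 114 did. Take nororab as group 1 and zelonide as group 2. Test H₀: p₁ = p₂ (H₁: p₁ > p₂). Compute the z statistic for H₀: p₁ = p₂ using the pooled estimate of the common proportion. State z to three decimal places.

p̂₁ = 220/420 ≈ 0.52381, p̂₂ = 114/226 ≈ 0.50442.
Pooled p̂ = (220+114)/(420+226) = 334/646 = 0.51703.
SE = √(p̂(1−p̂)(1/n₁+1/n₂)) = √(0.51703·0.48297·0.00680573) = √(0.00169946) = 0.04122.
z = (0.52381 − 0.50442)/0.04122 = 0.01939/0.04122 = 0.470.

z = 0.470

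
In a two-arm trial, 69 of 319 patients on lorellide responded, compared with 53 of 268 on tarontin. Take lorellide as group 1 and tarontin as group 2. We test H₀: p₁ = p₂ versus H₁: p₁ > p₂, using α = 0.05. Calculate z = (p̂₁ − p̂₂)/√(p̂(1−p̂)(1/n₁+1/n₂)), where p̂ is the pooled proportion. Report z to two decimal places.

z = 0.55

p̂₁ = 69/319 ≈ 0.2163, p̂₂ = 53/268 ≈ 0.1978.
Pooled p̂ = (69+53)/(319+268) = 122/587 = 0.2078.
SE = √(p̂(1−p̂)(1/n₁+1/n₂)) = √(0.2078·0.7922·0.00686614) = √(0.00113044) = 0.0336.
z = (0.2163 − 0.1978)/0.0336 = 0.0185/0.0336 = 0.55.
p-value = P(Z > 0.551) ≈ 0.2907, so at α = 0.05 we fail to reject H₀.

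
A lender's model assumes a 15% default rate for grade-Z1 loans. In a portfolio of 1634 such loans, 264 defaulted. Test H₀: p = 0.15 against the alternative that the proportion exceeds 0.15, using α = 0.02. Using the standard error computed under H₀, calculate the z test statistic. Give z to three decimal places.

p̂ = 264/1634 = 0.1615667.
SE = √(p₀(1−p₀)/n) = √(0.1275/1634) = 0.0088334.
z = (0.1615667 − 0.15)/0.0088334 = 0.0115667/0.0088334 = 1.309.
p-value = P(Z > 1.309) ≈ 0.0952, so at α = 0.02 we fail to reject H₀.

z = 1.309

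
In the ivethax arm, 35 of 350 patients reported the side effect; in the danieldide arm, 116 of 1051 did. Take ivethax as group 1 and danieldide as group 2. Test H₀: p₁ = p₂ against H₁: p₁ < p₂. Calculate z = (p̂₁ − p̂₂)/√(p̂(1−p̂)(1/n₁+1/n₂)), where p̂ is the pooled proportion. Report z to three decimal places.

p̂₁ = 35/350 ≈ 0.10000, p̂₂ = 116/1051 ≈ 0.11037.
Pooled p̂ = (35+116)/(350+1051) = 151/1401 = 0.10778.
SE = √(0.0961636 × 0.00380862) = 0.01914.
z = (0.10000 − 0.11037)/0.01914 = -0.01037/0.01914 = -0.542.

z = -0.542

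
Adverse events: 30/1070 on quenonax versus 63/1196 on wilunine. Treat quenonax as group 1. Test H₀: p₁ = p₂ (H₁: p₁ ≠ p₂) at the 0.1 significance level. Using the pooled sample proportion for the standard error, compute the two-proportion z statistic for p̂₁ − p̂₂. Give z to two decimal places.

p̂₁ = 30/1070 ≈ 0.02804, p̂₂ = 63/1196 ≈ 0.05268.
Pooled p̂ = (30+63)/(1070+1196) = 93/2266 = 0.04104.
SE = √(0.0393571 × 0.0017707) = 0.00835.
z = (0.02804 − 0.05268)/0.00835 = -0.02464/0.00835 = -2.95.
p-value = 2·P(Z > 2.951) ≈ 0.0032; since p < α = 0.1, reject H₀.

z = -2.95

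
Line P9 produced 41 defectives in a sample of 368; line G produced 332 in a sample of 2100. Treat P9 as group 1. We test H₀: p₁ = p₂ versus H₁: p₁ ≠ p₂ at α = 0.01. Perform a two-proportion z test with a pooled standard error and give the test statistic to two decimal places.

z = -2.31

p̂₁ = 41/368 = 0.1114, p̂₂ = 332/2100 = 0.1581.
Pooled p̂ = (41+332)/(368+2100) = 373/2468 = 0.1511.
SE = √(p̂(1−p̂)(1/n₁+1/n₂)) = √(0.1511·0.8489·0.00319358) = √(0.000409714) = 0.0202.
z = (0.1114 − 0.1581)/0.0202 = -0.0467/0.0202 = -2.31.
Two-sided p-value ≈ 2·Φ(−2.306) = 0.0211. With α = 0.01, fail to reject H₀.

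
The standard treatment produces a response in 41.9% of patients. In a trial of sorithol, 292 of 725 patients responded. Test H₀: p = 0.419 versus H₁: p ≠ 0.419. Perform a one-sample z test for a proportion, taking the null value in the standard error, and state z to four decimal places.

p̂ = 292/725 = 0.402759.
Under H₀, SE = √(0.419·0.581/725) = √(0.000335778) = 0.018324.
z = (0.402759 − 0.419)/0.018324 = -0.016241/0.018324 = -0.8863.
p-value = 2·P(Z > 0.886) ≈ 0.3754.

z = -0.8863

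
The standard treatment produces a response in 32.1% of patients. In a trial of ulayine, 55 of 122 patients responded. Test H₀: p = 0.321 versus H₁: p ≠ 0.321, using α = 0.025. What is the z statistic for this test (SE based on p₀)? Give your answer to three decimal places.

z = 3.071

p̂ = 55/122 = 0.45082.
SE = √(p₀(1−p₀)/n) = √(0.21796/122) = 0.04227.
z = (0.45082 − 0.321)/0.04227 = 0.12982/0.04227 = 3.071.
Two-sided p-value ≈ 2·Φ(−3.071) = 0.0021; since p < α = 0.025, reject H₀.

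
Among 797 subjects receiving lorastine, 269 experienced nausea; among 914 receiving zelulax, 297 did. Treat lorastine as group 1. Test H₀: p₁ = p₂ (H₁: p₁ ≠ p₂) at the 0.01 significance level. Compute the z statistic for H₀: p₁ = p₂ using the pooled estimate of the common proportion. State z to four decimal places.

z = 0.5513

p̂₁ = 269/797 = 0.337516, p̂₂ = 297/914 = 0.324945.
Pooled p̂ = (269+297)/(797+914) = 566/1711 = 0.330801.
SE = √(0.221372 × 0.0023488) = 0.022803.
z = (0.337516 − 0.324945)/0.022803 = 0.012571/0.022803 = 0.5513.
p-value = 2·P(Z > 0.551) ≈ 0.5814. With α = 0.01, fail to reject H₀.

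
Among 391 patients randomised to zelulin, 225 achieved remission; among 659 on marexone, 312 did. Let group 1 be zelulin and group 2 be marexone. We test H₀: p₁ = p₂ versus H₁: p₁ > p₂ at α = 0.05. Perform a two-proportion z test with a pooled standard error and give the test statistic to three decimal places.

p̂₁ = 225/391 ≈ 0.57545, p̂₂ = 312/659 ≈ 0.47344.
Pooled p̂ = (225+312)/(391+659) = 537/1050 = 0.51143.
SE = √(p̂(1−p̂)(1/n₁+1/n₂)) = √(0.51143·0.48857·0.004075) = √(0.00101822) = 0.03191.
z = (0.57545 − 0.47344)/0.03191 = 0.10201/0.03191 = 3.197.
p-value = P(Z > 3.197) ≈ 0.0007. With α = 0.05, reject H₀.

z = 3.197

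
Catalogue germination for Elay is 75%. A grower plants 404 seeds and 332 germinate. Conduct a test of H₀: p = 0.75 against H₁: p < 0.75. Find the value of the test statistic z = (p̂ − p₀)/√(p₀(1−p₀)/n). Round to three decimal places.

z = 3.332

p̂ = 332/404 = 0.82178.
SE = √(p₀(1−p₀)/n) = √(0.1875/404) = 0.02154.
z = (0.82178 − 0.75)/0.02154 = 0.07178/0.02154 = 3.332.
p-value = P(Z < 3.332) ≈ 0.9996.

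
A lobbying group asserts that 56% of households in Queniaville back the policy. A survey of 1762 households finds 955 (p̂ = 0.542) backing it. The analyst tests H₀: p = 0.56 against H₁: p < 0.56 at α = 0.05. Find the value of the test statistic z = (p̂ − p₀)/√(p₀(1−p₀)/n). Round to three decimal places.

p̂ = 955/1762 ≈ 0.54200.
SE = √(p₀(1−p₀)/n) = √(0.2464/1762) = 0.01183.
z = (0.54200 − 0.56)/0.01183 = -0.01800/0.01183 = -1.522.
p-value = P(Z < -1.522) ≈ 0.0640; since p > α = 0.05, fail to reject H₀.

z = -1.522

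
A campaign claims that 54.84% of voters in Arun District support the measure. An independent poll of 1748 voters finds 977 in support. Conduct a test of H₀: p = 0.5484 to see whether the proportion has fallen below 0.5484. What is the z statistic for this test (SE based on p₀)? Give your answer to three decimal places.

z = 0.884

p̂ = 977/1748 = 0.55892.
Standard error under H₀: √(0.5484×0.4516/1748) = 0.01190.
z = (0.55892 − 0.5484)/0.01190 = 0.01052/0.01190 = 0.884.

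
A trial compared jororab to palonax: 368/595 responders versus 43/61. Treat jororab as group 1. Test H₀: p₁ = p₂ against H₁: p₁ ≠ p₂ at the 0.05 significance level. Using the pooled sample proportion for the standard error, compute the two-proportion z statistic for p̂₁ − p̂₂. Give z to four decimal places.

p̂₁ = 368/595 = 0.6184874, p̂₂ = 43/61 = 0.7049180.
Pooled p̂ = (368+43)/(595+61) = 411/656 = 0.6265244.
SE = √(0.233992 × 0.0180741) = 0.0650322.
z = (0.6184874 − 0.7049180)/0.0650322 = -0.0864306/0.0650322 = -1.3290.
p-value = 2·P(Z > 1.329) ≈ 0.1838. With α = 0.05, fail to reject H₀.

z = -1.3290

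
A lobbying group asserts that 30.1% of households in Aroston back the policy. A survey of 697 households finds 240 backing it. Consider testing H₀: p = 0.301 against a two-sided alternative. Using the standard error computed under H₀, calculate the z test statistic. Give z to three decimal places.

z = 2.494

p̂ = 240/697 ≈ 0.344333.
SE = √(p₀(1−p₀)/n) = √(0.2104/697) = 0.017374.
z = (0.344333 − 0.301)/0.017374 = 0.043333/0.017374 = 2.494.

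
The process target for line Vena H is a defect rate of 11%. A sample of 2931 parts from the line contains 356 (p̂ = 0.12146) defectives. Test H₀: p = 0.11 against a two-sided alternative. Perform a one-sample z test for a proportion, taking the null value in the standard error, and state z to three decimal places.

p̂ = 356/2931 = 0.12146.
SE = √(p₀(1−p₀)/n) = √(0.0979/2931) = 0.00578.
z = (0.12146 − 0.11)/0.00578 = 0.01146/0.00578 = 1.983.

z = 1.983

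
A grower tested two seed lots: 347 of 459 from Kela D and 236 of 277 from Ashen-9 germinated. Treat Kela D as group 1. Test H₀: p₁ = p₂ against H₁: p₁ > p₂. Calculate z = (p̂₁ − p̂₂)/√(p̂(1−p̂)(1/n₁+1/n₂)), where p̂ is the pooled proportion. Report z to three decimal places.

z = -3.109

p̂₁ = 347/459 ≈ 0.755991, p̂₂ = 236/277 ≈ 0.851986.
Pooled p̂ = (347+236)/(459+277) = 583/736 = 0.792120.
SE = √(p̂(1−p̂)(1/n₁+1/n₂)) = √(0.792120·0.207880·0.00578876) = √(0.000953212) = 0.030874.
z = (0.755991 − 0.851986)/0.030874 = -0.095995/0.030874 = -3.109.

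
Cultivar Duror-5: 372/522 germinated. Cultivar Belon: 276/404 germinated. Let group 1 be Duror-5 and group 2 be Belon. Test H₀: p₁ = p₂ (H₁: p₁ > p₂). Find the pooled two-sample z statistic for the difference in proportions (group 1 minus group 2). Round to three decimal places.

p̂₁ = 372/522 ≈ 0.71264, p̂₂ = 276/404 ≈ 0.68317.
Pooled p̂ = (372+276)/(522+404) = 648/926 = 0.69978.
SE = √(0.210086 × 0.00439096) = 0.03037.
z = (0.71264 − 0.68317)/0.03037 = 0.02947/0.03037 = 0.970.

z = 0.970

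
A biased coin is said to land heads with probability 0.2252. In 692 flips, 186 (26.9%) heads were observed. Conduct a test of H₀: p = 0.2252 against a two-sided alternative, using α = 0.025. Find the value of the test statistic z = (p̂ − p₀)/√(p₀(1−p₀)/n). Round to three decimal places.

p̂ = 186/692 = 0.26879.
Under H₀, SE = √(0.2252·0.7748/692) = √(0.000252146) = 0.01588.
z = (0.26879 − 0.2252)/0.01588 = 0.04359/0.01588 = 2.745.
p-value = 2·P(Z > 2.745) ≈ 0.0061. With α = 0.025, reject H₀.

z = 2.745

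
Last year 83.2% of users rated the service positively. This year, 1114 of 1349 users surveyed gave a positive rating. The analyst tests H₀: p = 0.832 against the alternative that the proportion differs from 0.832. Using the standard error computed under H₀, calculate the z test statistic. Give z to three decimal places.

p̂ = 1114/1349 ≈ 0.82580.
SE = √(p₀(1−p₀)/n) = √(0.13978/1349) = 0.01018.
z = (0.82580 − 0.832)/0.01018 = -0.00620/0.01018 = -0.609.
Two-sided p-value ≈ 2·Φ(−0.609) = 0.5423.

z = -0.609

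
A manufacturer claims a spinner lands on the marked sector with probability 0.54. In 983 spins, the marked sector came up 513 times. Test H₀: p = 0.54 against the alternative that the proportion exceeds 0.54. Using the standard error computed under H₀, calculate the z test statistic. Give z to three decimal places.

z = -1.140

p̂ = 513/983 ≈ 0.52187.
SE = √(p₀(1−p₀)/n) = √(0.2484/983) = 0.01590.
z = (0.52187 − 0.54)/0.01590 = -0.01813/0.01590 = -1.140.
p-value = P(Z > -1.140) ≈ 0.8729.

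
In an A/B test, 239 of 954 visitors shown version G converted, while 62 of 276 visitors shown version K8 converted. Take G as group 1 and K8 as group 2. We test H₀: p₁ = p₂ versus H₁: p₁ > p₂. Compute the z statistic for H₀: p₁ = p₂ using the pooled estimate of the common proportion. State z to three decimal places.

z = 0.881

p̂₁ = 239/954 ≈ 0.25052, p̂₂ = 62/276 ≈ 0.22464.
Pooled p̂ = (239+62)/(954+276) = 301/1230 = 0.24472.
SE = √(p̂(1−p̂)(1/n₁+1/n₂)) = √(0.24472·0.75528·0.00467141) = √(0.000863415) = 0.02938.
z = (0.25052 − 0.22464)/0.02938 = 0.02588/0.02938 = 0.881.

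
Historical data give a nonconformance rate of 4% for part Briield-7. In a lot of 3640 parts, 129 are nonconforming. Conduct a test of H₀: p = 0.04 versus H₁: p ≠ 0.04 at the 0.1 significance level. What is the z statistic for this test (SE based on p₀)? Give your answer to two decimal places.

p̂ = 129/3640 = 0.03544.
SE = √(p₀(1−p₀)/n) = √(0.0384/3640) = 0.00325.
z = (0.03544 − 0.04)/0.00325 = -0.00456/0.00325 = -1.40.
Two-sided p-value ≈ 2·Φ(−1.404) = 0.1603. With α = 0.1, fail to reject H₀.

z = -1.40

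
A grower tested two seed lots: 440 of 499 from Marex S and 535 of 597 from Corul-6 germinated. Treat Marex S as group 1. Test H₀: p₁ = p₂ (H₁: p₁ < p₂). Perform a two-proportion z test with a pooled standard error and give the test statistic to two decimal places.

z = -0.76

p̂₁ = 440/499 = 0.88176, p̂₂ = 535/597 = 0.89615.
Pooled p̂ = (440+535)/(499+597) = 975/1096 = 0.88960.
SE = √(0.098213 × 0.00367905) = 0.01901.
z = (0.88176 − 0.89615)/0.01901 = -0.01439/0.01901 = -0.76.
p-value = P(Z < -0.757) ≈ 0.2246.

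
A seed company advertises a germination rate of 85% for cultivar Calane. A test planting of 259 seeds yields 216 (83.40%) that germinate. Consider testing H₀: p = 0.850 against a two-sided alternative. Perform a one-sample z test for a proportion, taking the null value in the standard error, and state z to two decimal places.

p̂ = 216/259 = 0.8340.
SE = √(p₀(1−p₀)/n) = √(0.1275/259) = 0.0222.
z = (0.8340 − 0.85)/0.0222 = -0.0160/0.0222 = -0.72.

z = -0.72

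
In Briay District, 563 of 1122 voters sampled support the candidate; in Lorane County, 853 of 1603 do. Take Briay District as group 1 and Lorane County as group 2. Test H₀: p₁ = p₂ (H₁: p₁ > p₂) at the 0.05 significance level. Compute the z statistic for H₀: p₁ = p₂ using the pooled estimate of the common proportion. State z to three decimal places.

p̂₁ = 563/1122 = 0.50178, p̂₂ = 853/1603 = 0.53213.
Pooled p̂ = (563+853)/(1122+1603) = 1416/2725 = 0.51963.
SE = √(p̂(1−p̂)(1/n₁+1/n₂)) = √(0.51963·0.48037·0.0015151) = √(0.00037819) = 0.01945.
z = (0.50178 − 0.53213)/0.01945 = -0.03035/0.01945 = -1.560.
p-value = P(Z > -1.560) ≈ 0.9407. With α = 0.05, fail to reject H₀.

z = -1.560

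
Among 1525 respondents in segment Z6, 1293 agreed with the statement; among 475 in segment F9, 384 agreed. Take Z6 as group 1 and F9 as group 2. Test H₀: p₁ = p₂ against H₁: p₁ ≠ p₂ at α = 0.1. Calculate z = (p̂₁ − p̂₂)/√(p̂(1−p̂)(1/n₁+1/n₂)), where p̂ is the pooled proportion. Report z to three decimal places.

p̂₁ = 1293/1525 = 0.84787, p̂₂ = 384/475 = 0.80842.
Pooled p̂ = (1293+384)/(1525+475) = 1677/2000 = 0.83850.
SE = √(0.135418 × 0.002761) = 0.01934.
z = (0.84787 − 0.80842)/0.01934 = 0.03945/0.01934 = 2.040.
p-value = 2·P(Z > 2.040) ≈ 0.0413. With α = 0.1, reject H₀.

z = 2.040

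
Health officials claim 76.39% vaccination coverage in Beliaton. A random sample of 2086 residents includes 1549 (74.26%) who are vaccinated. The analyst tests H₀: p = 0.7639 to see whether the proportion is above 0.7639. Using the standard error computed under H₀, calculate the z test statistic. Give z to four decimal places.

p̂ = 1549/2086 ≈ 0.742570.
Under H₀, SE = √(0.7639·0.2361/2086) = √(8.64606e-05) = 0.009298.
z = (0.742570 − 0.7639)/0.009298 = -0.021330/0.009298 = -2.2940.

z = -2.2940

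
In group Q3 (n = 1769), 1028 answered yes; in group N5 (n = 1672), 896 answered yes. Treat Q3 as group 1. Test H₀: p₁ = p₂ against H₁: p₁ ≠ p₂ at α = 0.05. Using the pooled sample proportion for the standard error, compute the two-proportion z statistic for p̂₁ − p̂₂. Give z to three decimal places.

z = 2.671

p̂₁ = 1028/1769 ≈ 0.581119, p̂₂ = 896/1672 ≈ 0.535885.
Pooled p̂ = (1028+896)/(1769+1672) = 1924/3441 = 0.559140.
SE = √(0.246502 × 0.00116338) = 0.016934.
z = (0.581119 − 0.535885)/0.016934 = 0.045234/0.016934 = 2.671.
p-value = 2·P(Z > 2.671) ≈ 0.0076; since p < α = 0.05, reject H₀.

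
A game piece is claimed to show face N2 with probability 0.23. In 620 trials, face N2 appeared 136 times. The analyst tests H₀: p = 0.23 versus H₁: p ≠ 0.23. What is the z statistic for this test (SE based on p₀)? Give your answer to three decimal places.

z = -0.630

p̂ = 136/620 = 0.21935.
Standard error under H₀: √(0.23×0.77/620) = 0.01690.
z = (0.21935 − 0.23)/0.01690 = -0.01065/0.01690 = -0.630.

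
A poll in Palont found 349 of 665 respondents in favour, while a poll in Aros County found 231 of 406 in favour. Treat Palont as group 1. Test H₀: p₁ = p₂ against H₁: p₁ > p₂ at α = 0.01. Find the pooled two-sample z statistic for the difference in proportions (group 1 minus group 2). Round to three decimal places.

z = -1.407

p̂₁ = 349/665 ≈ 0.52481, p̂₂ = 231/406 ≈ 0.56897.
Pooled p̂ = (349+231)/(665+406) = 580/1071 = 0.54155.
SE = √(p̂(1−p̂)(1/n₁+1/n₂)) = √(0.54155·0.45845·0.00396681) = √(0.000984855) = 0.03138.
z = (0.52481 − 0.56897)/0.03138 = -0.04416/0.03138 = -1.407.
p-value = P(Z > -1.407) ≈ 0.9203. With α = 0.01, fail to reject H₀.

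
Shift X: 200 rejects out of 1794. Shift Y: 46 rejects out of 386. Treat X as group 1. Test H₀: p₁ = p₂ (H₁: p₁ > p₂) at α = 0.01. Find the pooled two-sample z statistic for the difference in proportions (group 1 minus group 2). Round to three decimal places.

z = -0.433

p̂₁ = 200/1794 = 0.11148, p̂₂ = 46/386 = 0.11917.
Pooled p̂ = (200+46)/(1794+386) = 246/2180 = 0.11284.
SE = √(0.10011 × 0.00314809) = 0.01775.
z = (0.11148 − 0.11917)/0.01775 = -0.00769/0.01775 = -0.433.
p-value = P(Z > -0.433) ≈ 0.6675. With α = 0.01, fail to reject H₀.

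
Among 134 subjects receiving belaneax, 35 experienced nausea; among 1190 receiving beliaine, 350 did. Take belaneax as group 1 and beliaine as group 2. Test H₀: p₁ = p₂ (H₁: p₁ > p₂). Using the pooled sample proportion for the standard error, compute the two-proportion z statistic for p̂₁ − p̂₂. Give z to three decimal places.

p̂₁ = 35/134 = 0.26119, p̂₂ = 350/1190 = 0.29412.
Pooled p̂ = (35+350)/(134+1190) = 385/1324 = 0.29079.
SE = √(p̂(1−p̂)(1/n₁+1/n₂)) = √(0.29079·0.70921·0.00830302) = √(0.00171233) = 0.04138.
z = (0.26119 − 0.29412)/0.04138 = -0.03293/0.04138 = -0.796.

z = -0.796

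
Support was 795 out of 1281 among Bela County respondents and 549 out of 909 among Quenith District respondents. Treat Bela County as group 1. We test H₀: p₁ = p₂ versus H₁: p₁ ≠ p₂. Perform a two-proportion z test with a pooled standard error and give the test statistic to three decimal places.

p̂₁ = 795/1281 = 0.62061, p̂₂ = 549/909 = 0.60396.
Pooled p̂ = (795+549)/(1281+909) = 1344/2190 = 0.61370.
SE = √(p̂(1−p̂)(1/n₁+1/n₂)) = √(0.61370·0.38630·0.00188075) = √(0.000445874) = 0.02112.
z = (0.62061 − 0.60396)/0.02112 = 0.01665/0.02112 = 0.788.
Two-sided p-value ≈ 2·Φ(−0.788) = 0.4304.

z = 0.788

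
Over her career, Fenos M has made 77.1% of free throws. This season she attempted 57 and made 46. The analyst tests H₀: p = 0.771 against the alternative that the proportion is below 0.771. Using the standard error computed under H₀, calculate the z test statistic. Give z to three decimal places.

z = 0.647

p̂ = 46/57 ≈ 0.80702.
SE = √(p₀(1−p₀)/n) = √(0.17656/57) = 0.05566.
z = (0.80702 − 0.771)/0.05566 = 0.03602/0.05566 = 0.647.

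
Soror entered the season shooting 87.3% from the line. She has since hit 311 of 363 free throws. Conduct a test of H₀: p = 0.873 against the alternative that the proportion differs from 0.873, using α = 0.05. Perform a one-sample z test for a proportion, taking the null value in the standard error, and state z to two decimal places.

p̂ = 311/363 ≈ 0.8567.
Standard error under H₀: √(0.873×0.127/363) = 0.0175.
z = (0.8567 − 0.873)/0.0175 = -0.0163/0.0175 = -0.93.
Two-sided p-value ≈ 2·Φ(−0.930) = 0.3524; since p > α = 0.05, fail to reject H₀.

z = -0.93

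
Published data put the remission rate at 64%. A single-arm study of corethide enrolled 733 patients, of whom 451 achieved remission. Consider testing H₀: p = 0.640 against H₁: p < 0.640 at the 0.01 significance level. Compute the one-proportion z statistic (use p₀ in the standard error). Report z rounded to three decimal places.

p̂ = 451/733 = 0.61528.
SE = √(p₀(1−p₀)/n) = √(0.2304/733) = 0.01773.
z = (0.61528 − 0.64)/0.01773 = -0.02472/0.01773 = -1.394.
p-value = P(Z < -1.394) ≈ 0.0816. With α = 0.01, fail to reject H₀.

z = -1.394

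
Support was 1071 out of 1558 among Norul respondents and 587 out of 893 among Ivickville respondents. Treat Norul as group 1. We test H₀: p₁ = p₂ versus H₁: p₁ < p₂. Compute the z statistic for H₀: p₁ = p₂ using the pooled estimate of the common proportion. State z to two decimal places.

z = 1.53

p̂₁ = 1071/1558 ≈ 0.68742, p̂₂ = 587/893 ≈ 0.65733.
Pooled p̂ = (1071+587)/(1558+893) = 1658/2451 = 0.67646.
SE = √(0.218862 × 0.00176167) = 0.01964.
z = (0.68742 − 0.65733)/0.01964 = 0.03009/0.01964 = 1.53.
p-value = P(Z < 1.532) ≈ 0.9373.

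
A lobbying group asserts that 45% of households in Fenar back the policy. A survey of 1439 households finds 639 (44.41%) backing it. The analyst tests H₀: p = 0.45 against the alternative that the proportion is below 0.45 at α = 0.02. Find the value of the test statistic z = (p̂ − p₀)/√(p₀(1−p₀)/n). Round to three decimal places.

p̂ = 639/1439 = 0.44406.
Standard error under H₀: √(0.45×0.55/1439) = 0.01311.
z = (0.44406 − 0.45)/0.01311 = -0.00594/0.01311 = -0.453.
p-value = P(Z < -0.453) ≈ 0.3253; since p > α = 0.02, fail to reject H₀.

z = -0.453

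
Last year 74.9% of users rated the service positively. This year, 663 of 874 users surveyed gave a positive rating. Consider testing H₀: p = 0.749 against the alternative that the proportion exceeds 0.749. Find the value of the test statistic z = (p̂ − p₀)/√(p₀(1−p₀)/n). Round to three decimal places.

z = 0.653

p̂ = 663/874 = 0.75858.
SE = √(p₀(1−p₀)/n) = √(0.188/874) = 0.01467.
z = (0.75858 − 0.749)/0.01467 = 0.00958/0.01467 = 0.653.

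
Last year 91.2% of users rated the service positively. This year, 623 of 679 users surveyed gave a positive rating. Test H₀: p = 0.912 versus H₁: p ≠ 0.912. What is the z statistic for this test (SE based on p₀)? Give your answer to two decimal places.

p̂ = 623/679 = 0.91753.
Standard error under H₀: √(0.912×0.088/679) = 0.01087.
z = (0.91753 − 0.912)/0.01087 = 0.00553/0.01087 = 0.51.
p-value = 2·P(Z > 0.508) ≈ 0.6113.

z = 0.51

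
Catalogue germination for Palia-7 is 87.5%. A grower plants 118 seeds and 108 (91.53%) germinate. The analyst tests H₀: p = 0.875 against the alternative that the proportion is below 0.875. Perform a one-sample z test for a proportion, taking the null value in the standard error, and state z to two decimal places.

z = 1.32

p̂ = 108/118 = 0.91525.
Under H₀, SE = √(0.875·0.125/118) = √(0.000926907) = 0.03045.
z = (0.91525 − 0.875)/0.03045 = 0.04025/0.03045 = 1.32.
p-value = P(Z < 1.322) ≈ 0.9069.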